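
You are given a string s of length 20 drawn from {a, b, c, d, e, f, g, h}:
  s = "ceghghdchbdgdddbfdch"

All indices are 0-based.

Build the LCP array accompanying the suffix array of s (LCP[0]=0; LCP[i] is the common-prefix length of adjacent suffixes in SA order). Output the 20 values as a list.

rank→(start, suffix):
  0 → (9, 'bdgdddbfdch')
  1 → (15, 'bfdch')
  2 → (0, 'ceghghdchbdgdddbfdch')
  3 → (18, 'ch')
  4 → (7, 'chbdgdddbfdch')
  5 → (14, 'dbfdch')
  6 → (17, 'dch')
  7 → (6, 'dchbdgdddbfdch')
  8 → (13, 'ddbfdch')
  9 → (12, 'dddbfdch')
  10 → (10, 'dgdddbfdch')
  11 → (1, 'eghghdchbdgdddbfdch')
  12 → (16, 'fdch')
  13 → (11, 'gdddbfdch')
  14 → (4, 'ghdchbdgdddbfdch')
  15 → (2, 'ghghdchbdgdddbfdch')
  16 → (19, 'h')
  17 → (8, 'hbdgdddbfdch')
  18 → (5, 'hdchbdgdddbfdch')
  19 → (3, 'hghdchbdgdddbfdch')

SA = [9, 15, 0, 18, 7, 14, 17, 6, 13, 12, 10, 1, 16, 11, 4, 2, 19, 8, 5, 3]
rank  pair      lcp
   1  s[9:],s[15:]  1  'b'
   2  s[15:],s[0:]  0  ''
   3  s[0:],s[18:]  1  'c'
   4  s[18:],s[7:]  2  'ch'
   5  s[7:],s[14:]  0  ''
   6  s[14:],s[17:]  1  'd'
   7  s[17:],s[6:]  3  'dch'
   8  s[6:],s[13:]  1  'd'
   9  s[13:],s[12:]  2  'dd'
  10  s[12:],s[10:]  1  'd'
  11  s[10:],s[1:]  0  ''
  12  s[1:],s[16:]  0  ''
  13  s[16:],s[11:]  0  ''
  14  s[11:],s[4:]  1  'g'
  15  s[4:],s[2:]  2  'gh'
  16  s[2:],s[19:]  0  ''
  17  s[19:],s[8:]  1  'h'
  18  s[8:],s[5:]  1  'h'
  19  s[5:],s[3:]  1  'h'

[0, 1, 0, 1, 2, 0, 1, 3, 1, 2, 1, 0, 0, 0, 1, 2, 0, 1, 1, 1]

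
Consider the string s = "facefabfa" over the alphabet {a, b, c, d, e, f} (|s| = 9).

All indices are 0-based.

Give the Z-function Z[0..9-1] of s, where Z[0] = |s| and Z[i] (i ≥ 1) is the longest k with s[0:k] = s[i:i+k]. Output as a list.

Z[0]=9
i=1: fresh scan; Z[1]=0
i=2: fresh scan; Z[2]=0
i=3: fresh scan; Z[3]=0
i=4: fresh scan; Z[4]=2 extend→box=[4,6)
i=5: min(r-i=1, Z[1]=0)=0; Z[5]=0
i=6: fresh scan; Z[6]=0
i=7: fresh scan; Z[7]=2 extend→box=[7,9)
i=8: min(r-i=1, Z[1]=0)=0; Z[8]=0

[9, 0, 0, 0, 2, 0, 0, 2, 0]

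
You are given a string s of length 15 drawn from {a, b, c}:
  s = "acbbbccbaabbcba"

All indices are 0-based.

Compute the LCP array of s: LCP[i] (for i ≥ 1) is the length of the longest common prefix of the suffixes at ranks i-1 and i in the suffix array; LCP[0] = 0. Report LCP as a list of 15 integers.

[0, 1, 1, 1, 0, 2, 1, 2, 3, 1, 2, 0, 3, 2, 1]

rank | idx | suffix
   0 |  14 | a
   1 |   8 | aabbcba
   2 |   9 | abbcba
   3 |   0 | acbbbccbaabbcba
   4 |  13 | ba
   5 |   7 | baabbcba
   6 |   2 | bbbccbaabbcba
   7 |  10 | bbcba
   8 |   3 | bbccbaabbcba
   9 |  11 | bcba
  10 |   4 | bccbaabbcba
  11 |  12 | cba
  12 |   6 | cbaabbcba
  13 |   1 | cbbbccbaabbcba
  14 |   5 | ccbaabbcba

SA = [14, 8, 9, 0, 13, 7, 2, 10, 3, 11, 4, 12, 6, 1, 5]
i: (SA[i-1],SA[i]) lcp shared
  1: (14,8) 1 'a'
  2: (8,9) 1 'a'
  3: (9,0) 1 'a'
  4: (0,13) 0 ''
  5: (13,7) 2 'ba'
  6: (7,2) 1 'b'
  7: (2,10) 2 'bb'
  8: (10,3) 3 'bbc'
  9: (3,11) 1 'b'
  10: (11,4) 2 'bc'
  11: (4,12) 0 ''
  12: (12,6) 3 'cba'
  13: (6,1) 2 'cb'
  14: (1,5) 1 'c'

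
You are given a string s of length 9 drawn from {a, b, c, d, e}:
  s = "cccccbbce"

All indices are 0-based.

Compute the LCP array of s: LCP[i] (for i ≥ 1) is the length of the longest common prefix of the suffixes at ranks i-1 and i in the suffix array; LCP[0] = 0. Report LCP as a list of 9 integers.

[0, 1, 0, 1, 2, 3, 4, 1, 0]

rank | idx | suffix
   0 |   5 | bbce
   1 |   6 | bce
   2 |   4 | cbbce
   3 |   3 | ccbbce
   4 |   2 | cccbbce
   5 |   1 | ccccbbce
   6 |   0 | cccccbbce
   7 |   7 | ce
   8 |   8 | e

SA = [5, 6, 4, 3, 2, 1, 0, 7, 8]
i: (SA[i-1],SA[i]) lcp shared
  1: (5,6) 1 'b'
  2: (6,4) 0 ''
  3: (4,3) 1 'c'
  4: (3,2) 2 'cc'
  5: (2,1) 3 'ccc'
  6: (1,0) 4 'cccc'
  7: (0,7) 1 'c'
  8: (7,8) 0 ''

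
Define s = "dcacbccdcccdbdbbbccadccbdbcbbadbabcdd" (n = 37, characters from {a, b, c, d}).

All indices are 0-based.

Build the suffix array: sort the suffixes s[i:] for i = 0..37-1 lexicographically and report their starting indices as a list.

[32, 2, 29, 19, 31, 28, 27, 14, 15, 25, 16, 4, 33, 12, 23, 1, 18, 26, 3, 22, 17, 21, 8, 9, 5, 10, 6, 34, 36, 30, 13, 24, 11, 0, 20, 7, 35]

rank→(start, suffix):
  0 → (32, 'abcdd')
  1 → (2, 'acbccdcccdbdbbbccadccbdbcbbadbabcdd')
  2 → (29, 'adbabcdd')
  3 → (19, 'adccbdbcbbadbabcdd')
  4 → (31, 'babcdd')
  5 → (28, 'badbabcdd')
  6 → (27, 'bbadbabcdd')
  7 → (14, 'bbbccadccbdbcbbadbabcdd')
  8 → (15, 'bbccadccbdbcbbadbabcdd')
  9 → (25, 'bcbbadbabcdd')
  10 → (16, 'bccadccbdbcbbadbabcdd')
  11 → (4, 'bccdcccdbdbbbccadccbdbcbbadbabcdd')
  12 → (33, 'bcdd')
  13 → (12, 'bdbbbccadccbdbcbbadbabcdd')
  14 → (23, 'bdbcbbadbabcdd')
  15 → (1, 'cacbccdcccdbdbbbccadccbdbcbbadbabcdd')
  16 → (18, 'cadccbdbcbbadbabcdd')
  17 → (26, 'cbbadbabcdd')
  18 → (3, 'cbccdcccdbdbbbccadccbdbcbbadbabcdd')
  19 → (22, 'cbdbcbbadbabcdd')
  20 → (17, 'ccadccbdbcbbadbabcdd')
  21 → (21, 'ccbdbcbbadbabcdd')
  22 → (8, 'cccdbdbbbccadccbdbcbbadbabcdd')
  23 → (9, 'ccdbdbbbccadccbdbcbbadbabcdd')
  24 → (5, 'ccdcccdbdbbbccadccbdbcbbadbabcdd')
  25 → (10, 'cdbdbbbccadccbdbcbbadbabcdd')
  26 → (6, 'cdcccdbdbbbccadccbdbcbbadbabcdd')
  27 → (34, 'cdd')
  28 → (36, 'd')
  29 → (30, 'dbabcdd')
  30 → (13, 'dbbbccadccbdbcbbadbabcdd')
  31 → (24, 'dbcbbadbabcdd')
  32 → (11, 'dbdbbbccadccbdbcbbadbabcdd')
  33 → (0, 'dcacbccdcccdbdbbbccadccbdbcbbadbabcdd')
  34 → (20, 'dccbdbcbbadbabcdd')
  35 → (7, 'dcccdbdbbbccadccbdbcbbadbabcdd')
  36 → (35, 'dd')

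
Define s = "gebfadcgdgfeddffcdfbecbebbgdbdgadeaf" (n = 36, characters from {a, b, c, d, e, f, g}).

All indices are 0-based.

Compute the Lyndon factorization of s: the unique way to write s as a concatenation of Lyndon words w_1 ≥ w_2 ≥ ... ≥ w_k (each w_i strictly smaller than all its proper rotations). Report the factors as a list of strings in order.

emit factor 1: 'g' (i=0, period=1)
emit factor 2: 'e' (i=1, period=1)
emit factor 3: 'bf' (i=2, period=2)
emit factor 4: 'adcgdgfeddffcdfbecbebbgdbdgadeaf' (i=4, period=32)

["g", "e", "bf", "adcgdgfeddffcdfbecbebbgdbdgadeaf"]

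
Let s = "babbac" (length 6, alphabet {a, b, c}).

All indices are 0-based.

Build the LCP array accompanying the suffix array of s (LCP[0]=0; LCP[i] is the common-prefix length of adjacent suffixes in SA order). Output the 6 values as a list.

[0, 1, 0, 2, 1, 0]

rank | idx | suffix
   0 |   1 | abbac
   1 |   4 | ac
   2 |   0 | babbac
   3 |   3 | bac
   4 |   2 | bbac
   5 |   5 | c

SA = [1, 4, 0, 3, 2, 5]
i: (SA[i-1],SA[i]) lcp shared
  1: (1,4) 1 'a'
  2: (4,0) 0 ''
  3: (0,3) 2 'ba'
  4: (3,2) 1 'b'
  5: (2,5) 0 ''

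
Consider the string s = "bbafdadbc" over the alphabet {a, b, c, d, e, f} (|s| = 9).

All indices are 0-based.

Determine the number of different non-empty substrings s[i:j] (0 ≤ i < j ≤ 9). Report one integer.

41

rank→(start, suffix):
  0 → (5, 'adbc')
  1 → (2, 'afdadbc')
  2 → (1, 'bafdadbc')
  3 → (0, 'bbafdadbc')
  4 → (7, 'bc')
  5 → (8, 'c')
  6 → (4, 'dadbc')
  7 → (6, 'dbc')
  8 → (3, 'fdadbc')

SA = [5, 2, 1, 0, 7, 8, 4, 6, 3]
rank  pair      lcp
   1  s[5:],s[2:]  1  'a'
   2  s[2:],s[1:]  0  ''
   3  s[1:],s[0:]  1  'b'
   4  s[0:],s[7:]  1  'b'
   5  s[7:],s[8:]  0  ''
   6  s[8:],s[4:]  0  ''
   7  s[4:],s[6:]  1  'd'
   8  s[6:],s[3:]  0  ''

n(n+1)/2 = 9·10/2 = 45
Σ LCP = 0 + 1 + 0 + 1 + 1 + 0 + 0 + 1 + 0 = 4
distinct = 45 − 4 = 41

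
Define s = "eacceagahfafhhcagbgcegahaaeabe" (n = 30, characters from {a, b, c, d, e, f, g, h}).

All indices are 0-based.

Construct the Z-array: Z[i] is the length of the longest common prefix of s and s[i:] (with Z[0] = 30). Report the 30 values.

Z[0]=30
i=1: i≥r, start 0; Z[1]=0
i=2: i≥r, start 0; Z[2]=0
i=3: i≥r, start 0; Z[3]=0
i=4: i≥r, start 0; Z[4]=2 scan→box=[4,6)
i=5: min(r-i=1, Z[1]=0)=0; Z[5]=0
i=6: i≥r, start 0; Z[6]=0
i=7: i≥r, start 0; Z[7]=0
i=8: i≥r, start 0; Z[8]=0
i=9: i≥r, start 0; Z[9]=0
i=10: i≥r, start 0; Z[10]=0
i=11: i≥r, start 0; Z[11]=0
i=12: i≥r, start 0; Z[12]=0
i=13: i≥r, start 0; Z[13]=0
i=14: i≥r, start 0; Z[14]=0
i=15: i≥r, start 0; Z[15]=0
i=16: i≥r, start 0; Z[16]=0
i=17: i≥r, start 0; Z[17]=0
i=18: i≥r, start 0; Z[18]=0
i=19: i≥r, start 0; Z[19]=0
i=20: i≥r, start 0; Z[20]=1 scan→box=[20,21)
i=21: i≥r, start 0; Z[21]=0
i=22: i≥r, start 0; Z[22]=0
i=23: i≥r, start 0; Z[23]=0
i=24: i≥r, start 0; Z[24]=0
i=25: i≥r, start 0; Z[25]=0
i=26: i≥r, start 0; Z[26]=2 scan→box=[26,28)
i=27: min(r-i=1, Z[1]=0)=0; Z[27]=0
i=28: i≥r, start 0; Z[28]=0
i=29: i≥r, start 0; Z[29]=1 scan→box=[29,30)

[30, 0, 0, 0, 2, 0, 0, 0, 0, 0, 0, 0, 0, 0, 0, 0, 0, 0, 0, 0, 1, 0, 0, 0, 0, 0, 2, 0, 0, 1]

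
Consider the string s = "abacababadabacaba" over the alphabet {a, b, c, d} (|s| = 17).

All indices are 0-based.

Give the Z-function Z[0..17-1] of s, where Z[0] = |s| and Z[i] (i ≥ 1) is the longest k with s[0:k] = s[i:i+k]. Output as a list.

Z[0]=17
i=1: i≥r, start 0; Z[1]=0
i=2: i≥r, start 0; Z[2]=1 grow→box=[2,3)
i=3: i≥r, start 0; Z[3]=0
i=4: i≥r, start 0; Z[4]=3 grow→box=[4,7)
i=5: min(r-i=2, Z[1]=0)=0; Z[5]=0
i=6: min(r-i=1, Z[2]=1)=1; Z[6]=3 grow→box=[6,9)
i=7: min(r-i=2, Z[1]=0)=0; Z[7]=0
i=8: min(r-i=1, Z[2]=1)=1; Z[8]=1
i=9: i≥r, start 0; Z[9]=0
i=10: i≥r, start 0; Z[10]=7 grow→box=[10,17)
i=11: min(r-i=6, Z[1]=0)=0; Z[11]=0
i=12: min(r-i=5, Z[2]=1)=1; Z[12]=1
i=13: min(r-i=4, Z[3]=0)=0; Z[13]=0
i=14: min(r-i=3, Z[4]=3)=3; Z[14]=3
i=15: min(r-i=2, Z[5]=0)=0; Z[15]=0
i=16: min(r-i=1, Z[6]=3)=1; Z[16]=1

[17, 0, 1, 0, 3, 0, 3, 0, 1, 0, 7, 0, 1, 0, 3, 0, 1]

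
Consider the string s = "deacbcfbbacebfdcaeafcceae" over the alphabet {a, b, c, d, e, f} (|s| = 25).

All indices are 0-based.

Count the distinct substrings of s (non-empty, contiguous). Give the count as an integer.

301

rank→(start, suffix):
  0 → (2, 'acbcfbbacebfdcaeafcceae')
  1 → (9, 'acebfdcaeafcceae')
  2 → (23, 'ae')
  3 → (16, 'aeafcceae')
  4 → (18, 'afcceae')
  5 → (8, 'bacebfdcaeafcceae')
  6 → (7, 'bbacebfdcaeafcceae')
  7 → (4, 'bcfbbacebfdcaeafcceae')
  8 → (12, 'bfdcaeafcceae')
  9 → (15, 'caeafcceae')
  10 → (3, 'cbcfbbacebfdcaeafcceae')
  11 → (20, 'cceae')
  12 → (21, 'ceae')
  13 → (10, 'cebfdcaeafcceae')
  14 → (5, 'cfbbacebfdcaeafcceae')
  15 → (14, 'dcaeafcceae')
  16 → (0, 'deacbcfbbacebfdcaeafcceae')
  17 → (24, 'e')
  18 → (1, 'eacbcfbbacebfdcaeafcceae')
  19 → (22, 'eae')
  20 → (17, 'eafcceae')
  21 → (11, 'ebfdcaeafcceae')
  22 → (6, 'fbbacebfdcaeafcceae')
  23 → (19, 'fcceae')
  24 → (13, 'fdcaeafcceae')

SA = [2, 9, 23, 16, 18, 8, 7, 4, 12, 15, 3, 20, 21, 10, 5, 14, 0, 24, 1, 22, 17, 11, 6, 19, 13]
i: (SA[i-1],SA[i]) lcp shared
  1: (2,9) 2 'ac'
  2: (9,23) 1 'a'
  3: (23,16) 2 'ae'
  4: (16,18) 1 'a'
  5: (18,8) 0 ''
  6: (8,7) 1 'b'
  7: (7,4) 1 'b'
  8: (4,12) 1 'b'
  9: (12,15) 0 ''
  10: (15,3) 1 'c'
  11: (3,20) 1 'c'
  12: (20,21) 1 'c'
  13: (21,10) 2 'ce'
  14: (10,5) 1 'c'
  15: (5,14) 0 ''
  16: (14,0) 1 'd'
  17: (0,24) 0 ''
  18: (24,1) 1 'e'
  19: (1,22) 2 'ea'
  20: (22,17) 2 'ea'
  21: (17,11) 1 'e'
  22: (11,6) 0 ''
  23: (6,19) 1 'f'
  24: (19,13) 1 'f'

n(n+1)/2 = 25·26/2 = 325
Σ LCP = 0 + 2 + 1 + 2 + 1 + 0 + 1 + 1 + 1 + 0 + 1 + 1 + 1 + 2 + 1 + 0 + 1 + 0 + 1 + 2 + 2 + 1 + 0 + 1 + 1 = 24
distinct = 325 − 24 = 301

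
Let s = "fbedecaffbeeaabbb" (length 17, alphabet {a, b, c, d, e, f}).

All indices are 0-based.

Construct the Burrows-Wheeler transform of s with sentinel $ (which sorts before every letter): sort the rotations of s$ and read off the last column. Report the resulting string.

beacbbaffeeedbb$fa

rank  rotation            last
    0  $fbedecaffbeeaabbb  b
    1  aabbb$fbedecaffbee  e
    2  abbb$fbedecaffbeea  a
    3  affbeeaabbb$fbedec  c
    4  b$fbedecaffbeeaabb  b
    5  bb$fbedecaffbeeaab  b
    6  bbb$fbedecaffbeeaa  a
    7  bedecaffbeeaabbb$f  f
    8  beeaabbb$fbedecaff  f
    9  caffbeeaabbb$fbede  e
   10  decaffbeeaabbb$fbe  e
   11  eaabbb$fbedecaffbe  e
   12  ecaffbeeaabbb$fbed  d
   13  edecaffbeeaabbb$fb  b
   14  eeaabbb$fbedecaffb  b
   15  fbedecaffbeeaabbb$  $
   16  fbeeaabbb$fbedecaf  f
   17  ffbeeaabbb$fbedeca  a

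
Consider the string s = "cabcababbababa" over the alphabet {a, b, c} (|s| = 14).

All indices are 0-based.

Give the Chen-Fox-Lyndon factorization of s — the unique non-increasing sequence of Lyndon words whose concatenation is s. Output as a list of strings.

["c", "abc", "ababb", "ab", "ab", "a"]

emit factor 1: 'c' (i=0, period=1)
emit factor 2: 'abc' (i=1, period=3)
emit factor 3: 'ababb' (i=4, period=5)
emit factor 4: 'ab' (i=9, period=2)
emit factor 5: 'ab' (i=11, period=2)
emit factor 6: 'a' (i=13, period=1)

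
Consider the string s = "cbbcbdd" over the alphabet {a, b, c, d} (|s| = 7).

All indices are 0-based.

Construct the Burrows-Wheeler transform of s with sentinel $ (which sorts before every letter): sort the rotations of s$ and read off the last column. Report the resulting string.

rank  rotation  last
    0  $cbbcbdd  d
    1  bbcbdd$c  c
    2  bcbdd$cb  b
    3  bdd$cbbc  c
    4  cbbcbdd$  $
    5  cbdd$cbb  b
    6  d$cbbcbd  d
    7  dd$cbbcb  b

dcbc$bdb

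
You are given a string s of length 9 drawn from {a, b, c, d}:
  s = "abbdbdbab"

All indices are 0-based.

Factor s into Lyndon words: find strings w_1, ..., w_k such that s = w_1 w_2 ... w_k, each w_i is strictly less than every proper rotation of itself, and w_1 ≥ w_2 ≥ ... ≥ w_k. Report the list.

["abbdbdb", "ab"]

emit factor 1: 'abbdbdb' (i=0, period=7)
emit factor 2: 'ab' (i=7, period=2)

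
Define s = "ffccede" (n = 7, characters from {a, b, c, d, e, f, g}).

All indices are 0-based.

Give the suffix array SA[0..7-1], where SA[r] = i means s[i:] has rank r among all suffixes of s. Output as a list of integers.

rank | idx | suffix
   0 |   2 | ccede
   1 |   3 | cede
   2 |   5 | de
   3 |   6 | e
   4 |   4 | ede
   5 |   1 | fccede
   6 |   0 | ffccede

[2, 3, 5, 6, 4, 1, 0]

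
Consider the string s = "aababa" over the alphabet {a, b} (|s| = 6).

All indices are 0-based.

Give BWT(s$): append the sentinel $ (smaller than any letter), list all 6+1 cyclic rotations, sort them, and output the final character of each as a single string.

rank  rotation last
    0  $aababa  a
    1  a$aabab  b
    2  aababa$  $
    3  aba$aab  b
    4  ababa$a  a
    5  ba$aaba  a
    6  baba$aa  a

ab$baaa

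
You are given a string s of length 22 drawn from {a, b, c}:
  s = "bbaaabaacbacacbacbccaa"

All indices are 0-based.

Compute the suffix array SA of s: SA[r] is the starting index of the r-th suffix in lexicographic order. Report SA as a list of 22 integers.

[21, 20, 2, 3, 6, 4, 10, 7, 12, 15, 1, 5, 9, 14, 0, 17, 19, 11, 8, 13, 16, 18]

rank | idx | suffix
   0 |  21 | a
   1 |  20 | aa
   2 |   2 | aaabaacbacacbacbccaa
   3 |   3 | aabaacbacacbacbccaa
   4 |   6 | aacbacacbacbccaa
   5 |   4 | abaacbacacbacbccaa
   6 |  10 | acacbacbccaa
   7 |   7 | acbacacbacbccaa
   8 |  12 | acbacbccaa
   9 |  15 | acbccaa
  10 |   1 | baaabaacbacacbacbccaa
  11 |   5 | baacbacacbacbccaa
  12 |   9 | bacacbacbccaa
  13 |  14 | bacbccaa
  14 |   0 | bbaaabaacbacacbacbccaa
  15 |  17 | bccaa
  16 |  19 | caa
  17 |  11 | cacbacbccaa
  18 |   8 | cbacacbacbccaa
  19 |  13 | cbacbccaa
  20 |  16 | cbccaa
  21 |  18 | ccaa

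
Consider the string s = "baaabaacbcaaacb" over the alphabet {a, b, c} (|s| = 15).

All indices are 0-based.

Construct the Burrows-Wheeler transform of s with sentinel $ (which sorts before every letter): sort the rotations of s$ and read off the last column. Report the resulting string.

bbcaabaaac$acbaa

rank  rotation          last
    0  $baaabaacbcaaacb  b
    1  aaabaacbcaaacb$b  b
    2  aaacb$baaabaacbc  c
    3  aabaacbcaaacb$ba  a
    4  aacb$baaabaacbca  a
    5  aacbcaaacb$baaab  b
    6  abaacbcaaacb$baa  a
    7  acb$baaabaacbcaa  a
    8  acbcaaacb$baaaba  a
    9  b$baaabaacbcaaac  c
   10  baaabaacbcaaacb$  $
   11  baacbcaaacb$baaa  a
   12  bcaaacb$baaabaac  c
   13  caaacb$baaabaacb  b
   14  cb$baaabaacbcaaa  a
   15  cbcaaacb$baaabaa  a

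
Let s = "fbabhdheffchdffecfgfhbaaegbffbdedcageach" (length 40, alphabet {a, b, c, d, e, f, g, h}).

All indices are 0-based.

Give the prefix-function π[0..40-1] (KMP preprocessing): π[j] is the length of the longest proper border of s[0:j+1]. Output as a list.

π[0] = 0
j=1 s[j]='b': π[1]=0 (border '')
j=2 s[j]='a': π[2]=0 (border '')
j=3 s[j]='b': π[3]=0 (border '')
j=4 s[j]='h': π[4]=0 (border '')
j=5 s[j]='d': π[5]=0 (border '')
j=6 s[j]='h': π[6]=0 (border '')
j=7 s[j]='e': π[7]=0 (border '')
j=8 s[j]='f': π[8]=1 (border 'f')
j=9 s[j]='f': k: 1→0; π[9]=1 (border 'f')
j=10 s[j]='c': k: 1→0; π[10]=0 (border '')
j=11 s[j]='h': π[11]=0 (border '')
j=12 s[j]='d': π[12]=0 (border '')
j=13 s[j]='f': π[13]=1 (border 'f')
j=14 s[j]='f': k: 1→0; π[14]=1 (border 'f')
j=15 s[j]='e': k: 1→0; π[15]=0 (border '')
j=16 s[j]='c': π[16]=0 (border '')
j=17 s[j]='f': π[17]=1 (border 'f')
j=18 s[j]='g': k: 1→0; π[18]=0 (border '')
j=19 s[j]='f': π[19]=1 (border 'f')
j=20 s[j]='h': k: 1→0; π[20]=0 (border '')
j=21 s[j]='b': π[21]=0 (border '')
j=22 s[j]='a': π[22]=0 (border '')
j=23 s[j]='a': π[23]=0 (border '')
j=24 s[j]='e': π[24]=0 (border '')
j=25 s[j]='g': π[25]=0 (border '')
j=26 s[j]='b': π[26]=0 (border '')
j=27 s[j]='f': π[27]=1 (border 'f')
j=28 s[j]='f': k: 1→0; π[28]=1 (border 'f')
j=29 s[j]='b': π[29]=2 (border 'fb')
j=30 s[j]='d': k: 2→0; π[30]=0 (border '')
j=31 s[j]='e': π[31]=0 (border '')
j=32 s[j]='d': π[32]=0 (border '')
j=33 s[j]='c': π[33]=0 (border '')
j=34 s[j]='a': π[34]=0 (border '')
j=35 s[j]='g': π[35]=0 (border '')
j=36 s[j]='e': π[36]=0 (border '')
j=37 s[j]='a': π[37]=0 (border '')
j=38 s[j]='c': π[38]=0 (border '')
j=39 s[j]='h': π[39]=0 (border '')

[0, 0, 0, 0, 0, 0, 0, 0, 1, 1, 0, 0, 0, 1, 1, 0, 0, 1, 0, 1, 0, 0, 0, 0, 0, 0, 0, 1, 1, 2, 0, 0, 0, 0, 0, 0, 0, 0, 0, 0]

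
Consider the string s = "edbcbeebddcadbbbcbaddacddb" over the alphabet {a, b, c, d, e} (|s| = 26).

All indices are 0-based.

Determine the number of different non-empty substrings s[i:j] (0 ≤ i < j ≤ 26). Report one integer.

321

rank | idx | suffix
   0 |  21 | acddb
   1 |  11 | adbbbcbaddacddb
   2 |  18 | addacddb
   3 |  25 | b
   4 |  17 | baddacddb
   5 |  13 | bbbcbaddacddb
   6 |  14 | bbcbaddacddb
   7 |  15 | bcbaddacddb
   8 |   2 | bcbeebddcadbbbcbaddacddb
   9 |   7 | bddcadbbbcbaddacddb
  10 |   4 | beebddcadbbbcbaddacddb
  11 |  10 | cadbbbcbaddacddb
  12 |  16 | cbaddacddb
  13 |   3 | cbeebddcadbbbcbaddacddb
  14 |  22 | cddb
  15 |  20 | dacddb
  16 |  24 | db
  17 |  12 | dbbbcbaddacddb
  18 |   1 | dbcbeebddcadbbbcbaddacddb
  19 |   9 | dcadbbbcbaddacddb
  20 |  19 | ddacddb
  21 |  23 | ddb
  22 |   8 | ddcadbbbcbaddacddb
  23 |   6 | ebddcadbbbcbaddacddb
  24 |   0 | edbcbeebddcadbbbcbaddacddb
  25 |   5 | eebddcadbbbcbaddacddb

SA = [21, 11, 18, 25, 17, 13, 14, 15, 2, 7, 4, 10, 16, 3, 22, 20, 24, 12, 1, 9, 19, 23, 8, 6, 0, 5]
[i] adj suffixes → lcp
  [1] 21/11 → 1 ('a')
  [2] 11/18 → 2 ('ad')
  [3] 18/25 → 0 ('')
  [4] 25/17 → 1 ('b')
  [5] 17/13 → 1 ('b')
  [6] 13/14 → 2 ('bb')
  [7] 14/15 → 1 ('b')
  [8] 15/2 → 3 ('bcb')
  [9] 2/7 → 1 ('b')
  [10] 7/4 → 1 ('b')
  [11] 4/10 → 0 ('')
  [12] 10/16 → 1 ('c')
  [13] 16/3 → 2 ('cb')
  [14] 3/22 → 1 ('c')
  [15] 22/20 → 0 ('')
  [16] 20/24 → 1 ('d')
  [17] 24/12 → 2 ('db')
  [18] 12/1 → 2 ('db')
  [19] 1/9 → 1 ('d')
  [20] 9/19 → 1 ('d')
  [21] 19/23 → 2 ('dd')
  [22] 23/8 → 2 ('dd')
  [23] 8/6 → 0 ('')
  [24] 6/0 → 1 ('e')
  [25] 0/5 → 1 ('e')

n(n+1)/2 = 26·27/2 = 351
Σ LCP = 0 + 1 + 2 + 0 + 1 + 1 + 2 + 1 + 3 + 1 + 1 + 0 + 1 + 2 + 1 + 0 + 1 + 2 + 2 + 1 + 1 + 2 + 2 + 0 + 1 + 1 = 30
distinct = 351 − 30 = 321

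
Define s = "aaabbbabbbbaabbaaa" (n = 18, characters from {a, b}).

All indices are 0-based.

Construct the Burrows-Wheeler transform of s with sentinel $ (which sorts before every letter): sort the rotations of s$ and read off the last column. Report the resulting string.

aaab$baaabbbbabbbaa

rank  rotation             last
    0  $aaabbbabbbbaabbaaa  a
    1  a$aaabbbabbbbaabbaa  a
    2  aa$aaabbbabbbbaabba  a
    3  aaa$aaabbbabbbbaabb  b
    4  aaabbbabbbbaabbaaa$  $
    5  aabbaaa$aaabbbabbbb  b
    6  aabbbabbbbaabbaaa$a  a
    7  abbaaa$aaabbbabbbba  a
    8  abbbabbbbaabbaaa$aa  a
    9  abbbbaabbaaa$aaabbb  b
   10  baaa$aaabbbabbbbaab  b
   11  baabbaaa$aaabbbabbb  b
   12  babbbbaabbaaa$aaabb  b
   13  bbaaa$aaabbbabbbbaa  a
   14  bbaabbaaa$aaabbbabb  b
   15  bbabbbbaabbaaa$aaab  b
   16  bbbaabbaaa$aaabbbab  b
   17  bbbabbbbaabbaaa$aaa  a
   18  bbbbaabbaaa$aaabbba  a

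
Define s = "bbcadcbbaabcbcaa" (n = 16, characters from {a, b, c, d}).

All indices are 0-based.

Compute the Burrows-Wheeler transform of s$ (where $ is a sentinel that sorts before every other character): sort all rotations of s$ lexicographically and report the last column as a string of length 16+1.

aacbacbc$cbabbdba

rank  rotation           last
    0  $bbcadcbbaabcbcaa  a
    1  a$bbcadcbbaabcbca  a
    2  aa$bbcadcbbaabcbc  c
    3  aabcbcaa$bbcadcbb  b
    4  abcbcaa$bbcadcbba  a
    5  adcbbaabcbcaa$bbc  c
    6  baabcbcaa$bbcadcb  b
    7  bbaabcbcaa$bbcadc  c
    8  bbcadcbbaabcbcaa$  $
    9  bcaa$bbcadcbbaabc  c
   10  bcadcbbaabcbcaa$b  b
   11  bcbcaa$bbcadcbbaa  a
   12  caa$bbcadcbbaabcb  b
   13  cadcbbaabcbcaa$bb  b
   14  cbbaabcbcaa$bbcad  d
   15  cbcaa$bbcadcbbaab  b
   16  dcbbaabcbcaa$bbca  a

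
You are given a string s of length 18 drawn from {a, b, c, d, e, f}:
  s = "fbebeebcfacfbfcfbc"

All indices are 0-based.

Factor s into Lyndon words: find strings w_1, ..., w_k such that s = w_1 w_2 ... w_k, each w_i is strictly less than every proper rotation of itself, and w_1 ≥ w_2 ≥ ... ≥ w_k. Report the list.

emit factor 1: 'f' (i=0, period=1)
emit factor 2: 'bebee' (i=1, period=5)
emit factor 3: 'bcf' (i=6, period=3)
emit factor 4: 'acfbfcfbc' (i=9, period=9)

["f", "bebee", "bcf", "acfbfcfbc"]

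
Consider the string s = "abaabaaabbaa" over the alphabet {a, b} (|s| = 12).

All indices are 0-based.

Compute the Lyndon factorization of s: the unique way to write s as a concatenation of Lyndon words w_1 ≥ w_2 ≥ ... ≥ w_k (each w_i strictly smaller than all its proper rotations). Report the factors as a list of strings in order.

["ab", "aab", "aaabb", "a", "a"]

emit factor 1: 'ab' (i=0, period=2)
emit factor 2: 'aab' (i=2, period=3)
emit factor 3: 'aaabb' (i=5, period=5)
emit factor 4: 'a' (i=10, period=1)
emit factor 5: 'a' (i=11, period=1)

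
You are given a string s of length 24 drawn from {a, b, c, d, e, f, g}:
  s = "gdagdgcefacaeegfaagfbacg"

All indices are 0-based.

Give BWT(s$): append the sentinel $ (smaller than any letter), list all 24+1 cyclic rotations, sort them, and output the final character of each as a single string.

rank  rotation                   last
    0  $gdagdgcefacaeegfaagfbacg  g
    1  aagfbacg$gdagdgcefacaeegf  f
    2  acaeegfaagfbacg$gdagdgcef  f
    3  acg$gdagdgcefacaeegfaagfb  b
    4  aeegfaagfbacg$gdagdgcefac  c
    5  agdgcefacaeegfaagfbacg$gd  d
    6  agfbacg$gdagdgcefacaeegfa  a
    7  bacg$gdagdgcefacaeegfaagf  f
    8  caeegfaagfbacg$gdagdgcefa  a
    9  cefacaeegfaagfbacg$gdagdg  g
   10  cg$gdagdgcefacaeegfaagfba  a
   11  dagdgcefacaeegfaagfbacg$g  g
   12  dgcefacaeegfaagfbacg$gdag  g
   13  eegfaagfbacg$gdagdgcefaca  a
   14  efacaeegfaagfbacg$gdagdgc  c
   15  egfaagfbacg$gdagdgcefacae  e
   16  faagfbacg$gdagdgcefacaeeg  g
   17  facaeegfaagfbacg$gdagdgce  e
   18  fbacg$gdagdgcefacaeegfaag  g
   19  g$gdagdgcefacaeegfaagfbac  c
   20  gcefacaeegfaagfbacg$gdagd  d
   21  gdagdgcefacaeegfaagfbacg$  $
   22  gdgcefacaeegfaagfbacg$gda  a
   23  gfaagfbacg$gdagdgcefacaee  e
   24  gfbacg$gdagdgcefacaeegfaa  a

gffbcdafagaggacegegcd$aea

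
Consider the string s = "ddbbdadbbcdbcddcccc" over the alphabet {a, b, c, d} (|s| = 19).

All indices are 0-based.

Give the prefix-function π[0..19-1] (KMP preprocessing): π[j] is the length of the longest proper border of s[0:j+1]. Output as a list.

π[0] = 0
j=1 s[j]='d': π[1]=1 (border 'd')
j=2 s[j]='b': k: 1→0; π[2]=0 (border '')
j=3 s[j]='b': π[3]=0 (border '')
j=4 s[j]='d': π[4]=1 (border 'd')
j=5 s[j]='a': k: 1→0; π[5]=0 (border '')
j=6 s[j]='d': π[6]=1 (border 'd')
j=7 s[j]='b': k: 1→0; π[7]=0 (border '')
j=8 s[j]='b': π[8]=0 (border '')
j=9 s[j]='c': π[9]=0 (border '')
j=10 s[j]='d': π[10]=1 (border 'd')
j=11 s[j]='b': k: 1→0; π[11]=0 (border '')
j=12 s[j]='c': π[12]=0 (border '')
j=13 s[j]='d': π[13]=1 (border 'd')
j=14 s[j]='d': π[14]=2 (border 'dd')
j=15 s[j]='c': k: 2→1→0; π[15]=0 (border '')
j=16 s[j]='c': π[16]=0 (border '')
j=17 s[j]='c': π[17]=0 (border '')
j=18 s[j]='c': π[18]=0 (border '')

[0, 1, 0, 0, 1, 0, 1, 0, 0, 0, 1, 0, 0, 1, 2, 0, 0, 0, 0]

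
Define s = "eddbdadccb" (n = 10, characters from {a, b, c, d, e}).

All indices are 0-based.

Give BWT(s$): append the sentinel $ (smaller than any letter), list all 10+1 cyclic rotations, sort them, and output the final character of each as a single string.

bdcdcdbdae$

rank  rotation     last
    0  $eddbdadccb  b
    1  adccb$eddbd  d
    2  b$eddbdadcc  c
    3  bdadccb$edd  d
    4  cb$eddbdadc  c
    5  ccb$eddbdad  d
    6  dadccb$eddb  b
    7  dbdadccb$ed  d
    8  dccb$eddbda  a
    9  ddbdadccb$e  e
   10  eddbdadccb$  $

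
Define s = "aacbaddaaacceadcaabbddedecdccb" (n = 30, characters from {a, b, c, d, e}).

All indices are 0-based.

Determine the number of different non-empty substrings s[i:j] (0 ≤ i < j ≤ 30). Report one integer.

429

sorted suffixes:
  #0 SA[0]=7  'aaacceadcaabbddedecdccb'
  #1 SA[1]=16  'aabbddedecdccb'
  #2 SA[2]=0  'aacbaddaaacceadcaabbddedecdccb'
  #3 SA[3]=8  'aacceadcaabbddedecdccb'
  #4 SA[4]=17  'abbddedecdccb'
  #5 SA[5]=1  'acbaddaaacceadcaabbddedecdccb'
  #6 SA[6]=9  'acceadcaabbddedecdccb'
  #7 SA[7]=13  'adcaabbddedecdccb'
  #8 SA[8]=4  'addaaacceadcaabbddedecdccb'
  #9 SA[9]=29  'b'
  #10 SA[10]=3  'baddaaacceadcaabbddedecdccb'
  #11 SA[11]=18  'bbddedecdccb'
  #12 SA[12]=19  'bddedecdccb'
  #13 SA[13]=15  'caabbddedecdccb'
  #14 SA[14]=28  'cb'
  #15 SA[15]=2  'cbaddaaacceadcaabbddedecdccb'
  #16 SA[16]=27  'ccb'
  #17 SA[17]=10  'cceadcaabbddedecdccb'
  #18 SA[18]=25  'cdccb'
  #19 SA[19]=11  'ceadcaabbddedecdccb'
  #20 SA[20]=6  'daaacceadcaabbddedecdccb'
  #21 SA[21]=14  'dcaabbddedecdccb'
  #22 SA[22]=26  'dccb'
  #23 SA[23]=5  'ddaaacceadcaabbddedecdccb'
  #24 SA[24]=20  'ddedecdccb'
  #25 SA[25]=23  'decdccb'
  #26 SA[26]=21  'dedecdccb'
  #27 SA[27]=12  'eadcaabbddedecdccb'
  #28 SA[28]=24  'ecdccb'
  #29 SA[29]=22  'edecdccb'

SA = [7, 16, 0, 8, 17, 1, 9, 13, 4, 29, 3, 18, 19, 15, 28, 2, 27, 10, 25, 11, 6, 14, 26, 5, 20, 23, 21, 12, 24, 22]
rank  pair      lcp
   1  s[7:],s[16:]  2  'aa'
   2  s[16:],s[0:]  2  'aa'
   3  s[0:],s[8:]  3  'aac'
   4  s[8:],s[17:]  1  'a'
   5  s[17:],s[1:]  1  'a'
   6  s[1:],s[9:]  2  'ac'
   7  s[9:],s[13:]  1  'a'
   8  s[13:],s[4:]  2  'ad'
   9  s[4:],s[29:]  0  ''
  10  s[29:],s[3:]  1  'b'
  11  s[3:],s[18:]  1  'b'
  12  s[18:],s[19:]  1  'b'
  13  s[19:],s[15:]  0  ''
  14  s[15:],s[28:]  1  'c'
  15  s[28:],s[2:]  2  'cb'
  16  s[2:],s[27:]  1  'c'
  17  s[27:],s[10:]  2  'cc'
  18  s[10:],s[25:]  1  'c'
  19  s[25:],s[11:]  1  'c'
  20  s[11:],s[6:]  0  ''
  21  s[6:],s[14:]  1  'd'
  22  s[14:],s[26:]  2  'dc'
  23  s[26:],s[5:]  1  'd'
  24  s[5:],s[20:]  2  'dd'
  25  s[20:],s[23:]  1  'd'
  26  s[23:],s[21:]  2  'de'
  27  s[21:],s[12:]  0  ''
  28  s[12:],s[24:]  1  'e'
  29  s[24:],s[22:]  1  'e'

n(n+1)/2 = 30·31/2 = 465
Σ LCP = 0 + 2 + 2 + 3 + 1 + 1 + 2 + 1 + 2 + 0 + 1 + 1 + 1 + 0 + 1 + 2 + 1 + 2 + 1 + 1 + 0 + 1 + 2 + 1 + 2 + 1 + 2 + 0 + 1 + 1 = 36
distinct = 465 − 36 = 429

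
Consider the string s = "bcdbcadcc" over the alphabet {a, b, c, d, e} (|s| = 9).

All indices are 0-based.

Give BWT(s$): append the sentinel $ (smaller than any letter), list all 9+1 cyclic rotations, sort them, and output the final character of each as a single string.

ccd$cbdbca

rank  rotation    last
    0  $bcdbcadcc  c
    1  adcc$bcdbc  c
    2  bcadcc$bcd  d
    3  bcdbcadcc$  $
    4  c$bcdbcadc  c
    5  cadcc$bcdb  b
    6  cc$bcdbcad  d
    7  cdbcadcc$b  b
    8  dbcadcc$bc  c
    9  dcc$bcdbca  a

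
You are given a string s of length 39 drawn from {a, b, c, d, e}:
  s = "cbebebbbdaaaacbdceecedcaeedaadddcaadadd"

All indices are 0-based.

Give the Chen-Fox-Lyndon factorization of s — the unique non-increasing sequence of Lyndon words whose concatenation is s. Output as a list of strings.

["c", "be", "be", "bbbd", "aaaacbdceecedcaeedaadddcaadadd"]

emit factor 1: 'c' (i=0, period=1)
emit factor 2: 'be' (i=1, period=2)
emit factor 3: 'be' (i=3, period=2)
emit factor 4: 'bbbd' (i=5, period=4)
emit factor 5: 'aaaacbdceecedcaeedaadddcaadadd' (i=9, period=30)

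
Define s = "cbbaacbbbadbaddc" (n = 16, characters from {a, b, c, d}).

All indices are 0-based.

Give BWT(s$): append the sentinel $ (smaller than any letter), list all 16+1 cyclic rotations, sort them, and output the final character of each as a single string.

cbabbbbdcbcd$aada

rank  rotation           last
    0  $cbbaacbbbadbaddc  c
    1  aacbbbadbaddc$cbb  b
    2  acbbbadbaddc$cbba  a
    3  adbaddc$cbbaacbbb  b
    4  addc$cbbaacbbbadb  b
    5  baacbbbadbaddc$cb  b
    6  badbaddc$cbbaacbb  b
    7  baddc$cbbaacbbbad  d
    8  bbaacbbbadbaddc$c  c
    9  bbadbaddc$cbbaacb  b
   10  bbbadbaddc$cbbaac  c
   11  c$cbbaacbbbadbadd  d
   12  cbbaacbbbadbaddc$  $
   13  cbbbadbaddc$cbbaa  a
   14  dbaddc$cbbaacbbba  a
   15  dc$cbbaacbbbadbad  d
   16  ddc$cbbaacbbbadba  a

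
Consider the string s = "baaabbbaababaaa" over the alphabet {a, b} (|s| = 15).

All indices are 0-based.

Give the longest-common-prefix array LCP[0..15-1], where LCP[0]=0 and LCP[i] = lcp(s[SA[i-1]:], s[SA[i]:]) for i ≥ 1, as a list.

[0, 1, 2, 3, 2, 3, 1, 3, 2, 0, 4, 3, 2, 1, 2]

rank→(start, suffix):
  0 → (14, 'a')
  1 → (13, 'aa')
  2 → (12, 'aaa')
  3 → (1, 'aaabbbaababaaa')
  4 → (7, 'aababaaa')
  5 → (2, 'aabbbaababaaa')
  6 → (10, 'abaaa')
  7 → (8, 'ababaaa')
  8 → (3, 'abbbaababaaa')
  9 → (11, 'baaa')
  10 → (0, 'baaabbbaababaaa')
  11 → (6, 'baababaaa')
  12 → (9, 'babaaa')
  13 → (5, 'bbaababaaa')
  14 → (4, 'bbbaababaaa')

SA = [14, 13, 12, 1, 7, 2, 10, 8, 3, 11, 0, 6, 9, 5, 4]
[i] adj suffixes → lcp
  [1] 14/13 → 1 ('a')
  [2] 13/12 → 2 ('aa')
  [3] 12/1 → 3 ('aaa')
  [4] 1/7 → 2 ('aa')
  [5] 7/2 → 3 ('aab')
  [6] 2/10 → 1 ('a')
  [7] 10/8 → 3 ('aba')
  [8] 8/3 → 2 ('ab')
  [9] 3/11 → 0 ('')
  [10] 11/0 → 4 ('baaa')
  [11] 0/6 → 3 ('baa')
  [12] 6/9 → 2 ('ba')
  [13] 9/5 → 1 ('b')
  [14] 5/4 → 2 ('bb')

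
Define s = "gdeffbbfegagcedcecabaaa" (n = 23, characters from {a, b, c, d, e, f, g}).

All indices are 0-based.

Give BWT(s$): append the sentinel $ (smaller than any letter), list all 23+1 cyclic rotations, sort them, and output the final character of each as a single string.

aaabcgafbedgegccdffbeea$

rank  rotation                  last
    0  $gdeffbbfegagcedcecabaaa  a
    1  a$gdeffbbfegagcedcecabaa  a
    2  aa$gdeffbbfegagcedcecaba  a
    3  aaa$gdeffbbfegagcedcecab  b
    4  abaaa$gdeffbbfegagcedcec  c
    5  agcedcecabaaa$gdeffbbfeg  g
    6  baaa$gdeffbbfegagcedceca  a
    7  bbfegagcedcecabaaa$gdeff  f
    8  bfegagcedcecabaaa$gdeffb  b
    9  cabaaa$gdeffbbfegagcedce  e
   10  cecabaaa$gdeffbbfegagced  d
   11  cedcecabaaa$gdeffbbfegag  g
   12  dcecabaaa$gdeffbbfegagce  e
   13  deffbbfegagcedcecabaaa$g  g
   14  ecabaaa$gdeffbbfegagcedc  c
   15  edcecabaaa$gdeffbbfegagc  c
   16  effbbfegagcedcecabaaa$gd  d
   17  egagcedcecabaaa$gdeffbbf  f
   18  fbbfegagcedcecabaaa$gdef  f
   19  fegagcedcecabaaa$gdeffbb  b
   20  ffbbfegagcedcecabaaa$gde  e
   21  gagcedcecabaaa$gdeffbbfe  e
   22  gcedcecabaaa$gdeffbbfega  a
   23  gdeffbbfegagcedcecabaaa$  $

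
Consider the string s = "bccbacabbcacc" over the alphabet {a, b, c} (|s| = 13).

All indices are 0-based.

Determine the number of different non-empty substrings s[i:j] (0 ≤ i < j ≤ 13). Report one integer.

77

rank→(start, suffix):
  0 → (6, 'abbcacc')
  1 → (4, 'acabbcacc')
  2 → (10, 'acc')
  3 → (3, 'bacabbcacc')
  4 → (7, 'bbcacc')
  5 → (8, 'bcacc')
  6 → (0, 'bccbacabbcacc')
  7 → (12, 'c')
  8 → (5, 'cabbcacc')
  9 → (9, 'cacc')
  10 → (2, 'cbacabbcacc')
  11 → (11, 'cc')
  12 → (1, 'ccbacabbcacc')

SA = [6, 4, 10, 3, 7, 8, 0, 12, 5, 9, 2, 11, 1]
rank  pair      lcp
   1  s[6:],s[4:]  1  'a'
   2  s[4:],s[10:]  2  'ac'
   3  s[10:],s[3:]  0  ''
   4  s[3:],s[7:]  1  'b'
   5  s[7:],s[8:]  1  'b'
   6  s[8:],s[0:]  2  'bc'
   7  s[0:],s[12:]  0  ''
   8  s[12:],s[5:]  1  'c'
   9  s[5:],s[9:]  2  'ca'
  10  s[9:],s[2:]  1  'c'
  11  s[2:],s[11:]  1  'c'
  12  s[11:],s[1:]  2  'cc'

n(n+1)/2 = 13·14/2 = 91
Σ LCP = 0 + 1 + 2 + 0 + 1 + 1 + 2 + 0 + 1 + 2 + 1 + 1 + 2 = 14
distinct = 91 − 14 = 77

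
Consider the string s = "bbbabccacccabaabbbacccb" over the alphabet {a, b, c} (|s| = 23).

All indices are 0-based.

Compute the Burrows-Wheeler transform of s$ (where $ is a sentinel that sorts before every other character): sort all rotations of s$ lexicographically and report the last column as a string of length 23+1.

bbcabcbcabbbb$aaccccbcaa

rank  rotation                  last
    0  $bbbabccacccabaabbbacccb  b
    1  aabbbacccb$bbbabccacccab  b
    2  abaabbbacccb$bbbabccaccc  c
    3  abbbacccb$bbbabccacccaba  a
    4  abccacccabaabbbacccb$bbb  b
    5  acccabaabbbacccb$bbbabcc  c
    6  acccb$bbbabccacccabaabbb  b
    7  b$bbbabccacccabaabbbaccc  c
    8  baabbbacccb$bbbabccaccca  a
    9  babccacccabaabbbacccb$bb  b
   10  bacccb$bbbabccacccabaabb  b
   11  bbabccacccabaabbbacccb$b  b
   12  bbacccb$bbbabccacccabaab  b
   13  bbbabccacccabaabbbacccb$  $
   14  bbbacccb$bbbabccacccabaa  a
   15  bccacccabaabbbacccb$bbba  a
   16  cabaabbbacccb$bbbabccacc  c
   17  cacccabaabbbacccb$bbbabc  c
   18  cb$bbbabccacccabaabbbacc  c
   19  ccabaabbbacccb$bbbabccac  c
   20  ccacccabaabbbacccb$bbbab  b
   21  ccb$bbbabccacccabaabbbac  c
   22  cccabaabbbacccb$bbbabcca  a
   23  cccb$bbbabccacccabaabbba  a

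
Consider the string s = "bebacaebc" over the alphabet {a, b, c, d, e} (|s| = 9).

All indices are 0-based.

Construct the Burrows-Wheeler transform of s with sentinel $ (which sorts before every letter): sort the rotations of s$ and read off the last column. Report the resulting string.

rank  rotation    last
    0  $bebacaebc  c
    1  acaebc$beb  b
    2  aebc$bebac  c
    3  bacaebc$be  e
    4  bc$bebacae  e
    5  bebacaebc$  $
    6  c$bebacaeb  b
    7  caebc$beba  a
    8  ebacaebc$b  b
    9  ebc$bebaca  a

cbcee$baba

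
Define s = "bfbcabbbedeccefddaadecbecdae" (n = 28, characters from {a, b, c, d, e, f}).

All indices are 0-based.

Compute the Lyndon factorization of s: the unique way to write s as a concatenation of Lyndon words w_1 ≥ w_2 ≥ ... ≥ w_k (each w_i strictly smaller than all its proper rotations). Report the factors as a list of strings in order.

["bf", "bc", "abbbedeccefdd", "aadecbecdae"]

emit factor 1: 'bf' (i=0, period=2)
emit factor 2: 'bc' (i=2, period=2)
emit factor 3: 'abbbedeccefdd' (i=4, period=13)
emit factor 4: 'aadecbecdae' (i=17, period=11)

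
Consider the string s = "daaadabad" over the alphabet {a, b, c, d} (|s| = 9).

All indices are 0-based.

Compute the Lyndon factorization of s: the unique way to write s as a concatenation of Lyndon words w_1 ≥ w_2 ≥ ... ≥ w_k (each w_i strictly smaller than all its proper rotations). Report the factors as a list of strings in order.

emit factor 1: 'd' (i=0, period=1)
emit factor 2: 'aaadabad' (i=1, period=8)

["d", "aaadabad"]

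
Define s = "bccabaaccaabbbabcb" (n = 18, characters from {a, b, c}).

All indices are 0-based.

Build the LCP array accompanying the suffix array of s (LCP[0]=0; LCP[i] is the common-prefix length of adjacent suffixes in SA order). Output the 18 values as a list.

rank→(start, suffix):
  0 → (9, 'aabbbabcb')
  1 → (5, 'aaccaabbbabcb')
  2 → (3, 'abaaccaabbbabcb')
  3 → (10, 'abbbabcb')
  4 → (14, 'abcb')
  5 → (6, 'accaabbbabcb')
  6 → (17, 'b')
  7 → (4, 'baaccaabbbabcb')
  8 → (13, 'babcb')
  9 → (12, 'bbabcb')
  10 → (11, 'bbbabcb')
  11 → (15, 'bcb')
  12 → (0, 'bccabaaccaabbbabcb')
  13 → (8, 'caabbbabcb')
  14 → (2, 'cabaaccaabbbabcb')
  15 → (16, 'cb')
  16 → (7, 'ccaabbbabcb')
  17 → (1, 'ccabaaccaabbbabcb')

SA = [9, 5, 3, 10, 14, 6, 17, 4, 13, 12, 11, 15, 0, 8, 2, 16, 7, 1]
[i] adj suffixes → lcp
  [1] 9/5 → 2 ('aa')
  [2] 5/3 → 1 ('a')
  [3] 3/10 → 2 ('ab')
  [4] 10/14 → 2 ('ab')
  [5] 14/6 → 1 ('a')
  [6] 6/17 → 0 ('')
  [7] 17/4 → 1 ('b')
  [8] 4/13 → 2 ('ba')
  [9] 13/12 → 1 ('b')
  [10] 12/11 → 2 ('bb')
  [11] 11/15 → 1 ('b')
  [12] 15/0 → 2 ('bc')
  [13] 0/8 → 0 ('')
  [14] 8/2 → 2 ('ca')
  [15] 2/16 → 1 ('c')
  [16] 16/7 → 1 ('c')
  [17] 7/1 → 3 ('cca')

[0, 2, 1, 2, 2, 1, 0, 1, 2, 1, 2, 1, 2, 0, 2, 1, 1, 3]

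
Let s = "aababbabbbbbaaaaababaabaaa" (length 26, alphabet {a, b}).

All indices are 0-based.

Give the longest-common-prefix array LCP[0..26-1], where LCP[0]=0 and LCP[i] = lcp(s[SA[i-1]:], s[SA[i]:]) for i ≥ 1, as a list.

[0, 1, 2, 3, 4, 3, 2, 4, 5, 1, 4, 3, 4, 2, 3, 0, 4, 3, 2, 3, 4, 1, 3, 2, 3, 4]

rank→(start, suffix):
  0 → (25, 'a')
  1 → (24, 'aa')
  2 → (23, 'aaa')
  3 → (12, 'aaaaababaabaaa')
  4 → (13, 'aaaababaabaaa')
  5 → (14, 'aaababaabaaa')
  6 → (20, 'aabaaa')
  7 → (15, 'aababaabaaa')
  8 → (0, 'aababbabbbbbaaaaababaabaaa')
  9 → (21, 'abaaa')
  10 → (18, 'abaabaaa')
  11 → (16, 'ababaabaaa')
  12 → (1, 'ababbabbbbbaaaaababaabaaa')
  13 → (3, 'abbabbbbbaaaaababaabaaa')
  14 → (6, 'abbbbbaaaaababaabaaa')
  15 → (22, 'baaa')
  16 → (11, 'baaaaababaabaaa')
  17 → (19, 'baabaaa')
  18 → (17, 'babaabaaa')
  19 → (2, 'babbabbbbbaaaaababaabaaa')
  20 → (5, 'babbbbbaaaaababaabaaa')
  21 → (10, 'bbaaaaababaabaaa')
  22 → (4, 'bbabbbbbaaaaababaabaaa')
  23 → (9, 'bbbaaaaababaabaaa')
  24 → (8, 'bbbbaaaaababaabaaa')
  25 → (7, 'bbbbbaaaaababaabaaa')

SA = [25, 24, 23, 12, 13, 14, 20, 15, 0, 21, 18, 16, 1, 3, 6, 22, 11, 19, 17, 2, 5, 10, 4, 9, 8, 7]
i: (SA[i-1],SA[i]) lcp shared
  1: (25,24) 1 'a'
  2: (24,23) 2 'aa'
  3: (23,12) 3 'aaa'
  4: (12,13) 4 'aaaa'
  5: (13,14) 3 'aaa'
  6: (14,20) 2 'aa'
  7: (20,15) 4 'aaba'
  8: (15,0) 5 'aabab'
  9: (0,21) 1 'a'
  10: (21,18) 4 'abaa'
  11: (18,16) 3 'aba'
  12: (16,1) 4 'abab'
  13: (1,3) 2 'ab'
  14: (3,6) 3 'abb'
  15: (6,22) 0 ''
  16: (22,11) 4 'baaa'
  17: (11,19) 3 'baa'
  18: (19,17) 2 'ba'
  19: (17,2) 3 'bab'
  20: (2,5) 4 'babb'
  21: (5,10) 1 'b'
  22: (10,4) 3 'bba'
  23: (4,9) 2 'bb'
  24: (9,8) 3 'bbb'
  25: (8,7) 4 'bbbb'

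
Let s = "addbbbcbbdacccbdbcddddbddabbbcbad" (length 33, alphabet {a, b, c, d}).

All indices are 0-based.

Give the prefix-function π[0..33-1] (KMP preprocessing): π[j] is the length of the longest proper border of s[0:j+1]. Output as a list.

[0, 0, 0, 0, 0, 0, 0, 0, 0, 0, 1, 0, 0, 0, 0, 0, 0, 0, 0, 0, 0, 0, 0, 0, 0, 1, 0, 0, 0, 0, 0, 1, 2]

π[0] = 0
j=1 s[j]='d': π[1]=0 (border '')
j=2 s[j]='d': π[2]=0 (border '')
j=3 s[j]='b': π[3]=0 (border '')
j=4 s[j]='b': π[4]=0 (border '')
j=5 s[j]='b': π[5]=0 (border '')
j=6 s[j]='c': π[6]=0 (border '')
j=7 s[j]='b': π[7]=0 (border '')
j=8 s[j]='b': π[8]=0 (border '')
j=9 s[j]='d': π[9]=0 (border '')
j=10 s[j]='a': π[10]=1 (border 'a')
j=11 s[j]='c': k: 1→0; π[11]=0 (border '')
j=12 s[j]='c': π[12]=0 (border '')
j=13 s[j]='c': π[13]=0 (border '')
j=14 s[j]='b': π[14]=0 (border '')
j=15 s[j]='d': π[15]=0 (border '')
j=16 s[j]='b': π[16]=0 (border '')
j=17 s[j]='c': π[17]=0 (border '')
j=18 s[j]='d': π[18]=0 (border '')
j=19 s[j]='d': π[19]=0 (border '')
j=20 s[j]='d': π[20]=0 (border '')
j=21 s[j]='d': π[21]=0 (border '')
j=22 s[j]='b': π[22]=0 (border '')
j=23 s[j]='d': π[23]=0 (border '')
j=24 s[j]='d': π[24]=0 (border '')
j=25 s[j]='a': π[25]=1 (border 'a')
j=26 s[j]='b': k: 1→0; π[26]=0 (border '')
j=27 s[j]='b': π[27]=0 (border '')
j=28 s[j]='b': π[28]=0 (border '')
j=29 s[j]='c': π[29]=0 (border '')
j=30 s[j]='b': π[30]=0 (border '')
j=31 s[j]='a': π[31]=1 (border 'a')
j=32 s[j]='d': π[32]=2 (border 'ad')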